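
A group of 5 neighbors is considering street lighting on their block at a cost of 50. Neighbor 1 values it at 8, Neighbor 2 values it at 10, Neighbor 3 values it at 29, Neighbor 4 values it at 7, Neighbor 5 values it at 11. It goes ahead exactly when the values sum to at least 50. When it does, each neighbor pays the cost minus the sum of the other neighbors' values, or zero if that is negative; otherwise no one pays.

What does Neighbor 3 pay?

14

Total value 65 ≥ cost 50, so the project is built.
The other neighbors' values sum to 36.
Cost minus that sum is 50 - 36 = 14.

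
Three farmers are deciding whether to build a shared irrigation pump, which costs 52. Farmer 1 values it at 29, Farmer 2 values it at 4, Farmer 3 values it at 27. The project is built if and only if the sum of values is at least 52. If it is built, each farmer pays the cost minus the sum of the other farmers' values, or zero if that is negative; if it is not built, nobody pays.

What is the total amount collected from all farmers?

Total value 60 ≥ cost 52, so it is built.
Farmer 1: others sum to 31; max(0, 52 - 31) = 21.
Farmer 2: others sum to 56; max(0, 52 - 56) = 0.
Farmer 3: others sum to 33; max(0, 52 - 33) = 19.
Total collected = 21 + 0 + 19 = 40.

40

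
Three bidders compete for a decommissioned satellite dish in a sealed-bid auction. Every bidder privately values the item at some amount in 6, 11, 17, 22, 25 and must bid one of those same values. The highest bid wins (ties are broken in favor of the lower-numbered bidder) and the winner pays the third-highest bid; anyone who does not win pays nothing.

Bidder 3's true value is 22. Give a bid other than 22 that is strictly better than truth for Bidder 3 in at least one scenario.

Suppose Bidder 1 bids 6 and Bidder 2 bids 22.
Bid 22: loses, pays 0, utility 0.
Bid 25: wins, pays 6, utility 22 - 6 = 16.
So bidding 25 beats truth here (16 > 0).

25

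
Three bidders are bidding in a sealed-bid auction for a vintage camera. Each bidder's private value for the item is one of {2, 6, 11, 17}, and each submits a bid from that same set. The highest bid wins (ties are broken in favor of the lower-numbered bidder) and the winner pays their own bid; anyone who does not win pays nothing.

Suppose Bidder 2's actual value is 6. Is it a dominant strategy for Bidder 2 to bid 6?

Check each profile of the others' bids and compare truth against every alternative bid.
Others bid (2, 2): truth gives 0, best alternative gives 0.
Others bid (2, 6): truth gives 0, best alternative gives 0.
Others bid (2, 11): truth gives 0, best alternative gives 0.
Others bid (2, 17): truth gives 0, best alternative gives 0.
Others bid (6, 2): truth gives 0, best alternative gives 0.
Others bid (6, 6): truth gives 0, best alternative gives 0.
(Remaining 10 profiles checked similarly; truth is weakly best in each.)
In every case the truthful bid is at least as good as any alternative, so it is a dominant strategy.

Yes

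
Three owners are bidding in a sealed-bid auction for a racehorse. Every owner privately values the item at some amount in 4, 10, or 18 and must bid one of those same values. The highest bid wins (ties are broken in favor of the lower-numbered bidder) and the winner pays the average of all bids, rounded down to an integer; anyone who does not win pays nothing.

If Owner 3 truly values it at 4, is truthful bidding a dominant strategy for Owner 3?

Yes

Check each profile of the others' bids and compare truth against every alternative bid.
Others bid (4, 4): truth gives 0, best alternative gives -2.
Others bid (4, 10): truth gives 0, best alternative gives 0.
Others bid (4, 18): truth gives 0, best alternative gives 0.
Others bid (10, 4): truth gives 0, best alternative gives 0.
Others bid (10, 10): truth gives 0, best alternative gives 0.
Others bid (10, 18): truth gives 0, best alternative gives 0.
(Remaining 3 profiles checked similarly; truth is weakly best in each.)
In every case the truthful bid is at least as good as any alternative, so it is a dominant strategy.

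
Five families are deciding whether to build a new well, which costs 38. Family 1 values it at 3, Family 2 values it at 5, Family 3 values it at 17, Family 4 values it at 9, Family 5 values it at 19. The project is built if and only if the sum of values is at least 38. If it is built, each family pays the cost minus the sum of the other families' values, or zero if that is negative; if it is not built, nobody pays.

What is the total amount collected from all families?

Total value 53 ≥ cost 38, so it is built.
Family 1: others sum to 50; max(0, 38 - 50) = 0.
Family 2: others sum to 48; max(0, 38 - 48) = 0.
Family 3: others sum to 36; max(0, 38 - 36) = 2.
Family 4: others sum to 44; max(0, 38 - 44) = 0.
Family 5: others sum to 34; max(0, 38 - 34) = 4.
Total collected = 0 + 0 + 2 + 0 + 4 = 6.

6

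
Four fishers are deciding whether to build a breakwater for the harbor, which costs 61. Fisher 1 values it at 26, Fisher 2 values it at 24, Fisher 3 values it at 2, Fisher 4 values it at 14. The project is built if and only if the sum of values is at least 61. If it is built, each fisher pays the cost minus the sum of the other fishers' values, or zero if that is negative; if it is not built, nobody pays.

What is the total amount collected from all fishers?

49

Total value 66 ≥ cost 61, so it is built.
Fisher 1: others sum to 40; max(0, 61 - 40) = 21.
Fisher 2: others sum to 42; max(0, 61 - 42) = 19.
Fisher 3: others sum to 64; max(0, 61 - 64) = 0.
Fisher 4: others sum to 52; max(0, 61 - 52) = 9.
Total collected = 21 + 19 + 0 + 9 = 49.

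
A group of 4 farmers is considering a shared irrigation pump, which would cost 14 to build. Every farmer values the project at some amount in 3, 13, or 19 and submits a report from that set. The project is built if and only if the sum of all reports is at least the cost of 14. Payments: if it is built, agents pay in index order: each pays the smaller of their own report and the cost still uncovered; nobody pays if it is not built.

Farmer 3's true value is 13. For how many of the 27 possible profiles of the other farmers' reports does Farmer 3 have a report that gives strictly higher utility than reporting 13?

Others report (3, 3, 13): truth gives 5; report 3 gives 10 > 5. Violating.
Others report (3, 3, 19): truth gives 5; report 3 gives 10 > 5. Violating.
Others report (3, 3, 3): truth gives 5; no alternative beats it.
Others report (3, 13, 3): truth gives 13; no alternative beats it.
(Checking all 27 profiles: 2 have a profitable deviation, 25 do not.)

2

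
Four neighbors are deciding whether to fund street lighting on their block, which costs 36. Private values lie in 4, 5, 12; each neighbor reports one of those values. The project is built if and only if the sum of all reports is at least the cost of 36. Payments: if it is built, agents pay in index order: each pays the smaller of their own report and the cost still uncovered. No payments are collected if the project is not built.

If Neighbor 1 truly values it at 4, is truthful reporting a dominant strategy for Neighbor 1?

Yes

Check each profile of the others' reports and compare truth against every alternative report.
Others report (12, 12, 12): truth gives 0, best alternative gives -1.
Others report (4, 4, 4): truth gives 0, best alternative gives 0.
Others report (4, 4, 5): truth gives 0, best alternative gives 0.
Others report (4, 4, 12): truth gives 0, best alternative gives 0.
Others report (4, 5, 4): truth gives 0, best alternative gives 0.
Others report (4, 5, 5): truth gives 0, best alternative gives 0.
(Remaining 21 profiles checked similarly; truth is weakly best in each.)
In every case the truthful report is at least as good as any alternative, so it is a dominant strategy.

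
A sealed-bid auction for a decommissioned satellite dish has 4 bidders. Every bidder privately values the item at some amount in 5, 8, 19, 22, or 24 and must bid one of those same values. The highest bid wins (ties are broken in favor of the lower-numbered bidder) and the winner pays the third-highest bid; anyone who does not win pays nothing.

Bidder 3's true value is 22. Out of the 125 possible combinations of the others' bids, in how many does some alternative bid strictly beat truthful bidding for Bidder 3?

Others bid (5, 5, 24): truth gives 0; bid 24 gives 17 > 0. Violating.
Others bid (5, 8, 24): truth gives 0; bid 24 gives 14 > 0. Violating.
Others bid (5, 19, 24): truth gives 0; bid 24 gives 3 > 0. Violating.
Others bid (5, 22, 5): truth gives 0; bid 24 gives 17 > 0. Violating.
Others bid (5, 5, 5): truth gives 17; no alternative beats it.
Others bid (5, 5, 8): truth gives 17; no alternative beats it.
(Checking all 125 profiles: 27 have a profitable deviation, 98 do not.)

27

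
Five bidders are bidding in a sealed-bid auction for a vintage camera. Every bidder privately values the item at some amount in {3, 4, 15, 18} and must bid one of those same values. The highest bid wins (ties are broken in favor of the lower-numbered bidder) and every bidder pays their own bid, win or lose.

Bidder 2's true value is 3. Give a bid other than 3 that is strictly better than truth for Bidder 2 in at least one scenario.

4

Suppose Bidder 1 bids 3, Bidder 3 bids 3, Bidder 4 bids 3 and Bidder 5 bids 3.
Bid 3: loses but pays 3, utility -3.
Bid 4: wins, pays 4, utility 3 - 4 = -1.
So bidding 4 beats truth here (-1 > -3).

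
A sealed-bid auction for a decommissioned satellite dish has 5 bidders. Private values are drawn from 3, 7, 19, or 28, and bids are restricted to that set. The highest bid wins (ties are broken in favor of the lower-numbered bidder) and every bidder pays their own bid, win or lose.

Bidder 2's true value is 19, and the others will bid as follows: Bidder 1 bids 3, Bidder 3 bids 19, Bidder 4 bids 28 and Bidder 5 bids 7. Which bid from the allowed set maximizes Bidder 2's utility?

Bid 3: loses but pays 3, utility -3.
Bid 7: loses but pays 7, utility -7.
Bid 19: loses but pays 19, utility -19.
Bid 28: wins, pays 28, utility 19 - 28 = -9.
The best choice is 3 with utility -3.

3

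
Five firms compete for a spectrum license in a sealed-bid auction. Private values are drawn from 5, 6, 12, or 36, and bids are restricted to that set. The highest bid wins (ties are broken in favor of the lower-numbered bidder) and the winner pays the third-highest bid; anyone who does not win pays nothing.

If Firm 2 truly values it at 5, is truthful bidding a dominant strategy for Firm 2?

Yes

Check each profile of the others' bids and compare truth against every alternative bid.
Others bid (5, 5, 6, 6): truth gives 0, best alternative gives -1.
Others bid (5, 6, 5, 6): truth gives 0, best alternative gives -1.
Others bid (5, 6, 6, 5): truth gives 0, best alternative gives -1.
Others bid (5, 6, 6, 6): truth gives 0, best alternative gives -1.
Others bid (5, 5, 5, 5): truth gives 0, best alternative gives 0.
Others bid (5, 5, 5, 6): truth gives 0, best alternative gives 0.
(Remaining 250 profiles checked similarly; truth is weakly best in each.)
In every case the truthful bid is at least as good as any alternative, so it is a dominant strategy.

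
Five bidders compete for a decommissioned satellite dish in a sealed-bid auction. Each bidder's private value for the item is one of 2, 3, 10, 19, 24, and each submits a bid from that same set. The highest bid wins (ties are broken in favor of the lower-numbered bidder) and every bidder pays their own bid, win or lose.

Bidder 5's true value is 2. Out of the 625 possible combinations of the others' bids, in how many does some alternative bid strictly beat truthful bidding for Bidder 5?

1

Others bid (2, 2, 2, 2): truth gives -2; bid 3 gives -1 > -2. Violating.
Others bid (2, 2, 2, 3): truth gives -2; no alternative beats it.
Others bid (2, 2, 2, 10): truth gives -2; no alternative beats it.
(Checking all 625 profiles: 1 has a profitable deviation, 624 do not.)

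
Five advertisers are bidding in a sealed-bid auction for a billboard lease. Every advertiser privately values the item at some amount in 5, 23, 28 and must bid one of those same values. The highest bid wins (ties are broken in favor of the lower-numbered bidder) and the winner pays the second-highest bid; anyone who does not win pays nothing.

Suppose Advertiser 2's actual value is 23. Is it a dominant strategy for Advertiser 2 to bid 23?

Check each profile of the others' bids and compare truth against every alternative bid.
Others bid (5, 5, 5, 5): truth gives 18, best alternative gives 18.
Others bid (5, 5, 5, 23): truth gives 0, best alternative gives 0.
Others bid (5, 5, 5, 28): truth gives 0, best alternative gives 0.
Others bid (5, 5, 23, 5): truth gives 0, best alternative gives 0.
Others bid (5, 5, 23, 23): truth gives 0, best alternative gives 0.
Others bid (5, 5, 23, 28): truth gives 0, best alternative gives 0.
(Remaining 75 profiles checked similarly; truth is weakly best in each.)
In every case the truthful bid is at least as good as any alternative, so it is a dominant strategy.

Yes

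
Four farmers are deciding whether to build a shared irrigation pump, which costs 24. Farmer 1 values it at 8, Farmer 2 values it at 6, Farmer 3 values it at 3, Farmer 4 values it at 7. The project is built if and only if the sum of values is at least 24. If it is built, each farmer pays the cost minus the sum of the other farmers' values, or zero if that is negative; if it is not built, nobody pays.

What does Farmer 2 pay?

Total value 24 ≥ cost 24, so the project is built.
The other farmers' values sum to 18.
Cost minus that sum is 24 - 18 = 6.

6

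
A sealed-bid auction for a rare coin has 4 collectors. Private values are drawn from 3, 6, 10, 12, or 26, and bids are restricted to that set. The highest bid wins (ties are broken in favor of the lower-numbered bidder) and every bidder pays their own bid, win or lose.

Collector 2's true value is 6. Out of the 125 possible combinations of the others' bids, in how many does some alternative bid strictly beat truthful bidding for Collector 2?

Others bid (3, 3, 10): truth gives -6; bid 3 gives -3 > -6. Violating.
Others bid (3, 3, 12): truth gives -6; bid 3 gives -3 > -6. Violating.
Others bid (3, 3, 26): truth gives -6; bid 3 gives -3 > -6. Violating.
Others bid (3, 6, 10): truth gives -6; bid 3 gives -3 > -6. Violating.
Others bid (3, 3, 3): truth gives 0; no alternative beats it.
Others bid (3, 3, 6): truth gives 0; no alternative beats it.
(Checking all 125 profiles: 121 have a profitable deviation, 4 do not.)

121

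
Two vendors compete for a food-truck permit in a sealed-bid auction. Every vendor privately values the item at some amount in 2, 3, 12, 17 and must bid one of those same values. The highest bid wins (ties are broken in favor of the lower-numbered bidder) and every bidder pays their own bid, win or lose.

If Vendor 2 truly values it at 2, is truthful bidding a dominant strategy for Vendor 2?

No

Consider the case where Vendor 1 bids 2.
Truthful bid 2: loses but pays 2, utility -2.
Bid 3 instead: wins, pays 3, utility 2 - 3 = -1.
Since -1 > -2, bidding 3 is strictly better here, so truthful bidding is not dominant.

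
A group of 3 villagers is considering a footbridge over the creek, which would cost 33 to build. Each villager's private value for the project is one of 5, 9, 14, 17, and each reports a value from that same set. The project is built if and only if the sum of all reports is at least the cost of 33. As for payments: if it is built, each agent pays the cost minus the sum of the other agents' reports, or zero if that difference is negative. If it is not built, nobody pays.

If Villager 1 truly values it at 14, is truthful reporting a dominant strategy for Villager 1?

Check each profile of the others' reports and compare truth against every alternative report.
Others report (17, 17): truth gives 14, best alternative gives 14.
Others report (14, 17): truth gives 12, best alternative gives 12.
Others report (17, 14): truth gives 12, best alternative gives 12.
Others report (14, 14): truth gives 9, best alternative gives 9.
Others report (9, 17): truth gives 7, best alternative gives 7.
Others report (17, 9): truth gives 7, best alternative gives 7.
(Remaining 10 profiles checked similarly; truth is weakly best in each.)
In every case the truthful report is at least as good as any alternative, so it is a dominant strategy.

Yes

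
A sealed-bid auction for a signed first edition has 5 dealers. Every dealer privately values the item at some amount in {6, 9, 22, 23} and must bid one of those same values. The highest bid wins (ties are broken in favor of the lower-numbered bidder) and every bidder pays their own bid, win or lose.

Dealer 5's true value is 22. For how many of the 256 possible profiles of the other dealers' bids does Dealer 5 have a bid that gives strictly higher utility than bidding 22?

241

Others bid (6, 6, 6, 6): truth gives 0; bid 9 gives 13 > 0. Violating.
Others bid (6, 6, 6, 22): truth gives -22; bid 23 gives -1 > -22. Violating.
Others bid (6, 6, 6, 23): truth gives -22; bid 6 gives -6 > -22. Violating.
Others bid (6, 6, 9, 22): truth gives -22; bid 23 gives -1 > -22. Violating.
Others bid (6, 6, 6, 9): truth gives 0; no alternative beats it.
Others bid (6, 6, 9, 6): truth gives 0; no alternative beats it.
(Checking all 256 profiles: 241 have a profitable deviation, 15 do not.)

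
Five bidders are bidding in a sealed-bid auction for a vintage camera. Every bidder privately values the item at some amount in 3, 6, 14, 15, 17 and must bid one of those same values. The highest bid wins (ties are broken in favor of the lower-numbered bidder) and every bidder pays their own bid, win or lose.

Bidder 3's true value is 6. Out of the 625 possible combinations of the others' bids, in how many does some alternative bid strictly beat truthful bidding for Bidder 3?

621

Others bid (3, 3, 3, 14): truth gives -6; bid 3 gives -3 > -6. Violating.
Others bid (3, 3, 3, 15): truth gives -6; bid 3 gives -3 > -6. Violating.
Others bid (3, 3, 3, 17): truth gives -6; bid 3 gives -3 > -6. Violating.
Others bid (3, 3, 6, 14): truth gives -6; bid 3 gives -3 > -6. Violating.
Others bid (3, 3, 3, 3): truth gives 0; no alternative beats it.
Others bid (3, 3, 3, 6): truth gives 0; no alternative beats it.
(Checking all 625 profiles: 621 have a profitable deviation, 4 do not.)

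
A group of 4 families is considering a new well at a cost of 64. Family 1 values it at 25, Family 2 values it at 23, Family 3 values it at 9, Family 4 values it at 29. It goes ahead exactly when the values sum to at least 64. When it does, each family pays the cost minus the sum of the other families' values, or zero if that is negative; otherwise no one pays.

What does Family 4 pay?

Total value 86 ≥ cost 64, so the project is built.
The other families' values sum to 57.
Cost minus that sum is 64 - 57 = 7.

7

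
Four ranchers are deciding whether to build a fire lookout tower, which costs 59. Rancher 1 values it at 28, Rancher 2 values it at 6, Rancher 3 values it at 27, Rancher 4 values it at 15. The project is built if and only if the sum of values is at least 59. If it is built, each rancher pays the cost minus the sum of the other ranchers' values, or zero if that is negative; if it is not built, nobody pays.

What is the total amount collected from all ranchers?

21

Total value 76 ≥ cost 59, so it is built.
Rancher 1: others sum to 48; max(0, 59 - 48) = 11.
Rancher 2: others sum to 70; max(0, 59 - 70) = 0.
Rancher 3: others sum to 49; max(0, 59 - 49) = 10.
Rancher 4: others sum to 61; max(0, 59 - 61) = 0.
Total collected = 11 + 0 + 10 + 0 = 21.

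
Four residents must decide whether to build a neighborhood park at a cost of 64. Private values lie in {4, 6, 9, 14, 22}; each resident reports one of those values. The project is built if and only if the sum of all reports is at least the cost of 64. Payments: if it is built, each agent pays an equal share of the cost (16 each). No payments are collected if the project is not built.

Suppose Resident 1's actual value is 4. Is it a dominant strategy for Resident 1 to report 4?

Check each profile of the others' reports and compare truth against every alternative report.
Others report (14, 22, 22): truth gives 0, best alternative gives -12.
Others report (22, 14, 22): truth gives 0, best alternative gives -12.
Others report (22, 22, 14): truth gives 0, best alternative gives -12.
Others report (22, 22, 22): truth gives -12, best alternative gives -12.
Others report (4, 4, 4): truth gives 0, best alternative gives 0.
Others report (4, 4, 6): truth gives 0, best alternative gives 0.
(Remaining 119 profiles checked similarly; truth is weakly best in each.)
In every case the truthful report is at least as good as any alternative, so it is a dominant strategy.

Yes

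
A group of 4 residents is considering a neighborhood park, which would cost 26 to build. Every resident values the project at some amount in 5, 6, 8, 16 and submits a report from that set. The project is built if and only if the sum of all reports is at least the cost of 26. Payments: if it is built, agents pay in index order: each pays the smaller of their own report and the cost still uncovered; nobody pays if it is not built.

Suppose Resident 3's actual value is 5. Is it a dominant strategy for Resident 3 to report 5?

Check each profile of the others' reports and compare truth against every alternative report.
Others report (5, 5, 16): truth gives 0, best alternative gives -1.
Others report (5, 6, 16): truth gives 0, best alternative gives -1.
Others report (5, 8, 8): truth gives 0, best alternative gives -1.
Others report (5, 8, 16): truth gives 0, best alternative gives -1.
Others report (6, 5, 16): truth gives 0, best alternative gives -1.
Others report (6, 6, 8): truth gives 0, best alternative gives -1.
(Remaining 58 profiles checked similarly; truth is weakly best in each.)
In every case the truthful report is at least as good as any alternative, so it is a dominant strategy.

Yes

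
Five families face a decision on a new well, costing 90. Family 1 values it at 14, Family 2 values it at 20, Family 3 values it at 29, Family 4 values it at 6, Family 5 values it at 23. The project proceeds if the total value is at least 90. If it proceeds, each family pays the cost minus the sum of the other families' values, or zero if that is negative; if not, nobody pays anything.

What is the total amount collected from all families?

Total value 92 ≥ cost 90, so it is built.
Family 1: others sum to 78; max(0, 90 - 78) = 12.
Family 2: others sum to 72; max(0, 90 - 72) = 18.
Family 3: others sum to 63; max(0, 90 - 63) = 27.
Family 4: others sum to 86; max(0, 90 - 86) = 4.
Family 5: others sum to 69; max(0, 90 - 69) = 21.
Total collected = 12 + 18 + 27 + 4 + 21 = 82.

82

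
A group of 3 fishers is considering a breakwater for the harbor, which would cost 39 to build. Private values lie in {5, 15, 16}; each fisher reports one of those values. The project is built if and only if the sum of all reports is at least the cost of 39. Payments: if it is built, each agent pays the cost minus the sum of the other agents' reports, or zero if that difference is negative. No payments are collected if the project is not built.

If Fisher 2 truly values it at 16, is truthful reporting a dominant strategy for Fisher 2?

Check each profile of the others' reports and compare truth against every alternative report.
Others report (16, 16): truth gives 9, best alternative gives 9.
Others report (15, 16): truth gives 8, best alternative gives 8.
Others report (16, 15): truth gives 8, best alternative gives 8.
Others report (15, 15): truth gives 7, best alternative gives 7.
Others report (5, 5): truth gives 0, best alternative gives 0.
Others report (5, 15): truth gives 0, best alternative gives 0.
(Remaining 3 profiles checked similarly; truth is weakly best in each.)
In every case the truthful report is at least as good as any alternative, so it is a dominant strategy.

Yes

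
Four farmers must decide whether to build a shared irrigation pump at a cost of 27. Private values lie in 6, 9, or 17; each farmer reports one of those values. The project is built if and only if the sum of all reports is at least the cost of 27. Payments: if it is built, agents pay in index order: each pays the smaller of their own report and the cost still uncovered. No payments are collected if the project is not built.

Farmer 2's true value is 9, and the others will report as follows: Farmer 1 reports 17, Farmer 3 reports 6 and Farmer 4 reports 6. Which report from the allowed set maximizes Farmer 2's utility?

6

Report 6: project built, pays 6, utility 9 - 6 = 3.
Report 9: project built, pays 9, utility 9 - 9 = 0.
Report 17: project built, pays 10, utility 9 - 10 = -1.
The best choice is 6 with utility 3.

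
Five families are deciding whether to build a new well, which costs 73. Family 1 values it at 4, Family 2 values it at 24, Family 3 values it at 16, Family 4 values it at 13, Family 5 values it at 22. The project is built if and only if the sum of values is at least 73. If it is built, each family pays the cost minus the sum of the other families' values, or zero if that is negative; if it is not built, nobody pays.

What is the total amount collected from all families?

51

Total value 79 ≥ cost 73, so it is built.
Family 1: others sum to 75; max(0, 73 - 75) = 0.
Family 2: others sum to 55; max(0, 73 - 55) = 18.
Family 3: others sum to 63; max(0, 73 - 63) = 10.
Family 4: others sum to 66; max(0, 73 - 66) = 7.
Family 5: others sum to 57; max(0, 73 - 57) = 16.
Total collected = 0 + 18 + 10 + 7 + 16 = 51.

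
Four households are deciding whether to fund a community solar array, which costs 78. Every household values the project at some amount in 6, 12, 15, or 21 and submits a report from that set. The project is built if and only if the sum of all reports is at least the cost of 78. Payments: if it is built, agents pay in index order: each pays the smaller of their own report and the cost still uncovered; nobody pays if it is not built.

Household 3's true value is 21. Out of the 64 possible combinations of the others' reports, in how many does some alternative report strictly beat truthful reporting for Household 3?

Others report (21, 21, 21): truth gives 0; report 15 gives 6 > 0. Violating.
Others report (6, 6, 6): truth gives 0; no alternative beats it.
Others report (6, 6, 12): truth gives 0; no alternative beats it.
(Checking all 64 profiles: 1 has a profitable deviation, 63 do not.)

1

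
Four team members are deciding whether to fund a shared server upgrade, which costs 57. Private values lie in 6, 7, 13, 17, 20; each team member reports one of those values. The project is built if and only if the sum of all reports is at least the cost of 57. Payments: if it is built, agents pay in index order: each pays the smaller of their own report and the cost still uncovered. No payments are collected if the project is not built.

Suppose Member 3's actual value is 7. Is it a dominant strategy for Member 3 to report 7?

Consider the case where Member 1 reports 13, Member 2 reports 20 and Member 4 reports 20.
Truthful report 7: project built, pays 7, utility 7 - 7 = 0.
Report 6 instead: project built, pays 6, utility 7 - 6 = 1.
Since 1 > 0, reporting 6 is strictly better here, so truthful reporting is not dominant.

No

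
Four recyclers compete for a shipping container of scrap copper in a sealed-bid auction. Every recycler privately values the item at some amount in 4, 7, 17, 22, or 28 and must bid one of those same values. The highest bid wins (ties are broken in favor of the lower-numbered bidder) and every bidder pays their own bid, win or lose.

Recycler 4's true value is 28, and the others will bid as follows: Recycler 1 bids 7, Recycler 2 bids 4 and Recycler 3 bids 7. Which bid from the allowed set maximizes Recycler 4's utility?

Bid 4: loses but pays 4, utility -4.
Bid 7: loses but pays 7, utility -7.
Bid 17: wins, pays 17, utility 28 - 17 = 11.
Bid 22: wins, pays 22, utility 28 - 22 = 6.
Bid 28: wins, pays 28, utility 28 - 28 = 0.
The best choice is 17 with utility 11.

17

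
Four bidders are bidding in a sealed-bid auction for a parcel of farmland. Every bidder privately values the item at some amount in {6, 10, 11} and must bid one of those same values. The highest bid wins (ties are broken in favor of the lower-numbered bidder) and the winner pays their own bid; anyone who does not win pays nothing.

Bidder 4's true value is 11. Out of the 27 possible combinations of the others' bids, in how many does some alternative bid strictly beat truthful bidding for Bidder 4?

Others bid (6, 6, 6): truth gives 0; bid 10 gives 1 > 0. Violating.
Others bid (6, 6, 10): truth gives 0; no alternative beats it.
Others bid (6, 6, 11): truth gives 0; no alternative beats it.
(Checking all 27 profiles: 1 has a profitable deviation, 26 do not.)

1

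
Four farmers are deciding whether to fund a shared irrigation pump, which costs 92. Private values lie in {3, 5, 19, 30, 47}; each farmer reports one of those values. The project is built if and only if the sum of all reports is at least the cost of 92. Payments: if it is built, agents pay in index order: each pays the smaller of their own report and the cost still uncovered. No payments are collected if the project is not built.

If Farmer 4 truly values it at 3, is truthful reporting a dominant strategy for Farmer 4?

Yes

Check each profile of the others' reports and compare truth against every alternative report.
Others report (3, 47, 47): truth gives 3, best alternative gives 3.
Others report (5, 47, 47): truth gives 3, best alternative gives 3.
Others report (19, 30, 47): truth gives 3, best alternative gives 3.
Others report (19, 47, 30): truth gives 3, best alternative gives 3.
Others report (19, 47, 47): truth gives 3, best alternative gives 3.
Others report (30, 19, 47): truth gives 3, best alternative gives 3.
(Remaining 119 profiles checked similarly; truth is weakly best in each.)
In every case the truthful report is at least as good as any alternative, so it is a dominant strategy.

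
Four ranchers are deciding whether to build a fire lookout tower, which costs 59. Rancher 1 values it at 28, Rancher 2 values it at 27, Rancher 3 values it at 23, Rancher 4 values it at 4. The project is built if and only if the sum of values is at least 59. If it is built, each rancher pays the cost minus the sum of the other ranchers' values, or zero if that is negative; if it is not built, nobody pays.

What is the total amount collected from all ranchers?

Total value 82 ≥ cost 59, so it is built.
Rancher 1: others sum to 54; max(0, 59 - 54) = 5.
Rancher 2: others sum to 55; max(0, 59 - 55) = 4.
Rancher 3: others sum to 59; max(0, 59 - 59) = 0.
Rancher 4: others sum to 78; max(0, 59 - 78) = 0.
Total collected = 5 + 4 + 0 + 0 = 9.

9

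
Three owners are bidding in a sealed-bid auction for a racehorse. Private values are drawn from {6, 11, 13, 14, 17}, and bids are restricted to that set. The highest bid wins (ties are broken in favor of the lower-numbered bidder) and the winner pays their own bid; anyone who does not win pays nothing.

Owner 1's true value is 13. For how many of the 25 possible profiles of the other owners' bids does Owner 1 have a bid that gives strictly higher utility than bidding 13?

4

Others bid (6, 6): truth gives 0; bid 6 gives 7 > 0. Violating.
Others bid (6, 11): truth gives 0; bid 11 gives 2 > 0. Violating.
Others bid (11, 6): truth gives 0; bid 11 gives 2 > 0. Violating.
Others bid (11, 11): truth gives 0; bid 11 gives 2 > 0. Violating.
Others bid (6, 13): truth gives 0; no alternative beats it.
Others bid (6, 14): truth gives 0; no alternative beats it.
(Checking all 25 profiles: 4 have a profitable deviation, 21 do not.)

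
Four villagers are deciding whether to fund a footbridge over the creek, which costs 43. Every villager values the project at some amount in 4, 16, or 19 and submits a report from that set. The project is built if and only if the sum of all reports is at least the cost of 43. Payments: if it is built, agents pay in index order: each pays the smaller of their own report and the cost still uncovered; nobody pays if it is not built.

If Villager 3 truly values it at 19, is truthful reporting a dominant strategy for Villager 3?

No

Consider the case where Villager 1 reports 4, Villager 2 reports 4 and Villager 4 reports 19.
Truthful report 19: project built, pays 19, utility 19 - 19 = 0.
Report 16 instead: project built, pays 16, utility 19 - 16 = 3.
Since 3 > 0, reporting 16 is strictly better here, so truthful reporting is not dominant.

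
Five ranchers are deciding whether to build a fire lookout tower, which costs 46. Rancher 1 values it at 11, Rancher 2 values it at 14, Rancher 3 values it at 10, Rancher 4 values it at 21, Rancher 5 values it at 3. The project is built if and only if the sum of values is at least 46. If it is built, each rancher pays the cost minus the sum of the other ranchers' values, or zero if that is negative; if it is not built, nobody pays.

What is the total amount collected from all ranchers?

Total value 59 ≥ cost 46, so it is built.
Rancher 1: others sum to 48; max(0, 46 - 48) = 0.
Rancher 2: others sum to 45; max(0, 46 - 45) = 1.
Rancher 3: others sum to 49; max(0, 46 - 49) = 0.
Rancher 4: others sum to 38; max(0, 46 - 38) = 8.
Rancher 5: others sum to 56; max(0, 46 - 56) = 0.
Total collected = 0 + 1 + 0 + 8 + 0 = 9.

9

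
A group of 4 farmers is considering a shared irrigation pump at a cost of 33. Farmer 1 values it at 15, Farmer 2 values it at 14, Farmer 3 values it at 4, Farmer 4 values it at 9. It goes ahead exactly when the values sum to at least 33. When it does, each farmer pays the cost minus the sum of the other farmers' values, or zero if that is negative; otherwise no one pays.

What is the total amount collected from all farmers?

Total value 42 ≥ cost 33, so it is built.
Farmer 1: others sum to 27; max(0, 33 - 27) = 6.
Farmer 2: others sum to 28; max(0, 33 - 28) = 5.
Farmer 3: others sum to 38; max(0, 33 - 38) = 0.
Farmer 4: others sum to 33; max(0, 33 - 33) = 0.
Total collected = 6 + 5 + 0 + 0 = 11.

11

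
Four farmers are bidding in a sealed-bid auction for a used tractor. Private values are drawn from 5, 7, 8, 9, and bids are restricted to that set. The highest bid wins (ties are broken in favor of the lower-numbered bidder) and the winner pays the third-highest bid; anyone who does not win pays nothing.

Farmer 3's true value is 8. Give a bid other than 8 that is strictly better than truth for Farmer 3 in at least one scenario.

Suppose Farmer 1 bids 5, Farmer 2 bids 5 and Farmer 4 bids 9.
Bid 8: loses, pays 0, utility 0.
Bid 9: wins, pays 5, utility 8 - 5 = 3.
So bidding 9 beats truth here (3 > 0).

9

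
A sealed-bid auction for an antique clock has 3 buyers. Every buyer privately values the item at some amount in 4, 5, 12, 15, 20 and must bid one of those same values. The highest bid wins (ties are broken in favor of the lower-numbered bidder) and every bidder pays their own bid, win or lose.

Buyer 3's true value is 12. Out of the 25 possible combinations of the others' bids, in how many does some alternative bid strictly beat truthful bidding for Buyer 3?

Others bid (4, 4): truth gives 0; bid 5 gives 7 > 0. Violating.
Others bid (4, 12): truth gives -12; bid 15 gives -3 > -12. Violating.
Others bid (4, 15): truth gives -12; bid 4 gives -4 > -12. Violating.
Others bid (4, 20): truth gives -12; bid 4 gives -4 > -12. Violating.
Others bid (4, 5): truth gives 0; no alternative beats it.
Others bid (5, 4): truth gives 0; no alternative beats it.
(Checking all 25 profiles: 22 have a profitable deviation, 3 do not.)

22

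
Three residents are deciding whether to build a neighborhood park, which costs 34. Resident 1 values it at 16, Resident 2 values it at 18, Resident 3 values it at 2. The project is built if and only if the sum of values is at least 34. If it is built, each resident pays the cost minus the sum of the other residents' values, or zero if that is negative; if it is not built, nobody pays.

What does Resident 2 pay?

Total value 36 ≥ cost 34, so the project is built.
The other residents' values sum to 18.
Cost minus that sum is 34 - 18 = 16.

16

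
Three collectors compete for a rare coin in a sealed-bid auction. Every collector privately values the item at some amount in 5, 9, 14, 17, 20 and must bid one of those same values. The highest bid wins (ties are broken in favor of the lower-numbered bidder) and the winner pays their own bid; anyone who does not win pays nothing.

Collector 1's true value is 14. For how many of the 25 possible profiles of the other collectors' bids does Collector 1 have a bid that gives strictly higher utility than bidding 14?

Others bid (5, 5): truth gives 0; bid 5 gives 9 > 0. Violating.
Others bid (5, 9): truth gives 0; bid 9 gives 5 > 0. Violating.
Others bid (9, 5): truth gives 0; bid 9 gives 5 > 0. Violating.
Others bid (9, 9): truth gives 0; bid 9 gives 5 > 0. Violating.
Others bid (5, 14): truth gives 0; no alternative beats it.
Others bid (5, 17): truth gives 0; no alternative beats it.
(Checking all 25 profiles: 4 have a profitable deviation, 21 do not.)

4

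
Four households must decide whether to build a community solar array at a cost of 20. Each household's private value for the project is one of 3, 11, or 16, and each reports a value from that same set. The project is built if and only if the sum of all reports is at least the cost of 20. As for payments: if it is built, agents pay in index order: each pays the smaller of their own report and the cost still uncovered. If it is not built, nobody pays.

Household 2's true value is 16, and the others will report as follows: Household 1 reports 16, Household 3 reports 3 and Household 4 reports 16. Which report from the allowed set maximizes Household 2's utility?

Report 3: project built, pays 3, utility 16 - 3 = 13.
Report 11: project built, pays 4, utility 16 - 4 = 12.
Report 16: project built, pays 4, utility 16 - 4 = 12.
The best choice is 3 with utility 13.

3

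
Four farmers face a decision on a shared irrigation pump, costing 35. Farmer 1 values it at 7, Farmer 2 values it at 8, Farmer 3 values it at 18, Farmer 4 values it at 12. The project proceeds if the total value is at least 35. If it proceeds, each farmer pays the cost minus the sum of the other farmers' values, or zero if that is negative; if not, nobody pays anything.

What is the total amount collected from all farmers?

10

Total value 45 ≥ cost 35, so it is built.
Farmer 1: others sum to 38; max(0, 35 - 38) = 0.
Farmer 2: others sum to 37; max(0, 35 - 37) = 0.
Farmer 3: others sum to 27; max(0, 35 - 27) = 8.
Farmer 4: others sum to 33; max(0, 35 - 33) = 2.
Total collected = 0 + 0 + 8 + 2 = 10.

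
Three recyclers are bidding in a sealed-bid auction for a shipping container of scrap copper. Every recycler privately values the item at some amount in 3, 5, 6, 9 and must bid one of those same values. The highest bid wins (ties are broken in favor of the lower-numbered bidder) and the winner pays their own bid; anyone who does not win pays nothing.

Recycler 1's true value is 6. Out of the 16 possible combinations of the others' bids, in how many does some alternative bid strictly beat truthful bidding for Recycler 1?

Others bid (3, 3): truth gives 0; bid 3 gives 3 > 0. Violating.
Others bid (3, 5): truth gives 0; bid 5 gives 1 > 0. Violating.
Others bid (5, 3): truth gives 0; bid 5 gives 1 > 0. Violating.
Others bid (5, 5): truth gives 0; bid 5 gives 1 > 0. Violating.
Others bid (3, 6): truth gives 0; no alternative beats it.
Others bid (3, 9): truth gives 0; no alternative beats it.
(Checking all 16 profiles: 4 have a profitable deviation, 12 do not.)

4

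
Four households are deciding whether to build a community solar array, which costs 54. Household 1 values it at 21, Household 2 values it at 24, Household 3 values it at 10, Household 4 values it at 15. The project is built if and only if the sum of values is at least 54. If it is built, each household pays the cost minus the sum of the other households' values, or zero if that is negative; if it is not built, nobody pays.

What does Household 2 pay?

Total value 70 ≥ cost 54, so the project is built.
The other households' values sum to 46.
Cost minus that sum is 54 - 46 = 8.

8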